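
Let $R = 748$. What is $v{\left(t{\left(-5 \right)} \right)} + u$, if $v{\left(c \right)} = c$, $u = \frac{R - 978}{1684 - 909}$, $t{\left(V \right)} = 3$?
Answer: $\frac{419}{155} \approx 2.7032$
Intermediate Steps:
$u = - \frac{46}{155}$ ($u = \frac{748 - 978}{1684 - 909} = - \frac{230}{775} = \left(-230\right) \frac{1}{775} = - \frac{46}{155} \approx -0.29677$)
$v{\left(t{\left(-5 \right)} \right)} + u = 3 - \frac{46}{155} = \frac{419}{155}$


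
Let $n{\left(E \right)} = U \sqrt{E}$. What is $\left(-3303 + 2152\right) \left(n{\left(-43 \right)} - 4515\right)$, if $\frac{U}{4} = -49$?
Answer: $5196765 + 225596 i \sqrt{43} \approx 5.1968 \cdot 10^{6} + 1.4793 \cdot 10^{6} i$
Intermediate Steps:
$U = -196$ ($U = 4 \left(-49\right) = -196$)
$n{\left(E \right)} = - 196 \sqrt{E}$
$\left(-3303 + 2152\right) \left(n{\left(-43 \right)} - 4515\right) = \left(-3303 + 2152\right) \left(- 196 \sqrt{-43} - 4515\right) = - 1151 \left(- 196 i \sqrt{43} - 4515\right) = - 1151 \left(-4515 - 196 i \sqrt{43}\right) = 5196765 + 225596 i \sqrt{43}$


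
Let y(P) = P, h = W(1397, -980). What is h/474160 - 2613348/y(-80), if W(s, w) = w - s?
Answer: 15489311219/474160 ≈ 32667.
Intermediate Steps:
h = -2377 (h = -980 - 1*1397 = -980 - 1397 = -2377)
h/474160 - 2613348/y(-80) = -2377/474160 - 2613348/(-80) = -2377*1/474160 - 2613348*(-1/80) = -2377/474160 + 653337/20 = 15489311219/474160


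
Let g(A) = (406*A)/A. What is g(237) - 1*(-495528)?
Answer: 495934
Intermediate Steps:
g(A) = 406
g(237) - 1*(-495528) = 406 - 1*(-495528) = 406 + 495528 = 495934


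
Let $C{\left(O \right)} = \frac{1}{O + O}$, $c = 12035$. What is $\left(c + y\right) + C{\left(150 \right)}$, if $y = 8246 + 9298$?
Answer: $\frac{8873701}{300} \approx 29579.0$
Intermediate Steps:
$C{\left(O \right)} = \frac{1}{2 O}$
$y = 17544$
$\left(c + y\right) + C{\left(150 \right)} = \left(12035 + 17544\right) + \frac{1}{2 \cdot 150} = 29579 + \frac{1}{2} \cdot \frac{1}{150} = 29579 + \frac{1}{300} = \frac{8873701}{300}$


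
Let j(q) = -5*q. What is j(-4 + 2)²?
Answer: 100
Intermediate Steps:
j(-4 + 2)² = (-5*(-4 + 2))² = (-5*(-2))² = 10² = 100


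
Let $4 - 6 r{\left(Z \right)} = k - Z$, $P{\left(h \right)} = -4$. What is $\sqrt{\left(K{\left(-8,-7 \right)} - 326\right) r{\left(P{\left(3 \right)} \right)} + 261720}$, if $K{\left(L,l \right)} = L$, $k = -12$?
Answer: $2 \sqrt{65263} \approx 510.93$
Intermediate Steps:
$r{\left(Z \right)} = \frac{8}{3} + \frac{Z}{6}$ ($r{\left(Z \right)} = \frac{2}{3} - \frac{-12 - Z}{6} = \frac{2}{3} + \left(2 + \frac{Z}{6}\right) = \frac{8}{3} + \frac{Z}{6}$)
$\sqrt{\left(K{\left(-8,-7 \right)} - 326\right) r{\left(P{\left(3 \right)} \right)} + 261720} = \sqrt{\left(-8 - 326\right) \left(\frac{8}{3} + \frac{1}{6} \left(-4\right)\right) + 261720} = \sqrt{- 334 \left(\frac{8}{3} - \frac{2}{3}\right) + 261720} = \sqrt{\left(-334\right) 2 + 261720} = \sqrt{-668 + 261720} = \sqrt{261052} = 2 \sqrt{65263}$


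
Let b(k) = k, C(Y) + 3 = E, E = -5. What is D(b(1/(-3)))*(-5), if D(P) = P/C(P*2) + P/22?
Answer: -35/264 ≈ -0.13258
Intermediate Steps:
C(Y) = -8 (C(Y) = -3 - 5 = -8)
D(P) = -7*P/88 (D(P) = P/(-8) + P/22 = P*(-⅛) + P*(1/22) = -P/8 + P/22 = -7*P/88)
D(b(1/(-3)))*(-5) = -7/88/(-3)*(-5) = -7/88*(-⅓)*(-5) = (7/264)*(-5) = -35/264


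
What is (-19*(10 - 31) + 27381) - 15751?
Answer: 12029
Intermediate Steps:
(-19*(10 - 31) + 27381) - 15751 = (-19*(-21) + 27381) - 15751 = (-1*(-399) + 27381) - 15751 = (399 + 27381) - 15751 = 27780 - 15751 = 12029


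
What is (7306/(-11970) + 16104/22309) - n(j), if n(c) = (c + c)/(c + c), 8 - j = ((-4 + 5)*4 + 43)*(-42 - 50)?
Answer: -16947386/19074195 ≈ -0.88850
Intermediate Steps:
j = 4332 (j = 8 - ((-4 + 5)*4 + 43)*(-42 - 50) = 8 - (1*4 + 43)*(-92) = 8 - (4 + 43)*(-92) = 8 - 47*(-92) = 8 - 1*(-4324) = 8 + 4324 = 4332)
n(c) = 1 (n(c) = (2*c)/((2*c)) = (2*c)*(1/(2*c)) = 1)
(7306/(-11970) + 16104/22309) - n(j) = (7306/(-11970) + 16104/22309) - 1*1 = (7306*(-1/11970) + 16104*(1/22309)) - 1 = (-3653/5985 + 16104/22309) - 1 = 2126809/19074195 - 1 = -16947386/19074195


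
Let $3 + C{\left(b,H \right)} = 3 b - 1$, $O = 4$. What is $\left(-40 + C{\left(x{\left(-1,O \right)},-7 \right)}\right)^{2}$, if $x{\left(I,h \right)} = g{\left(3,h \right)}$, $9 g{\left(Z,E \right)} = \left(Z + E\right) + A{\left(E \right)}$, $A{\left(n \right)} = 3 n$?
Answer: $\frac{12769}{9} \approx 1418.8$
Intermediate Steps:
$g{\left(Z,E \right)} = \frac{Z}{9} + \frac{4 E}{9}$ ($g{\left(Z,E \right)} = \frac{\left(Z + E\right) + 3 E}{9} = \frac{\left(E + Z\right) + 3 E}{9} = \frac{Z + 4 E}{9} = \frac{Z}{9} + \frac{4 E}{9}$)
$x{\left(I,h \right)} = \frac{1}{3} + \frac{4 h}{9}$ ($x{\left(I,h \right)} = \frac{1}{9} \cdot 3 + \frac{4 h}{9} = \frac{1}{3} + \frac{4 h}{9}$)
$C{\left(b,H \right)} = -4 + 3 b$ ($C{\left(b,H \right)} = -3 + \left(3 b - 1\right) = -3 + \left(-1 + 3 b\right) = -4 + 3 b$)
$\left(-40 + C{\left(x{\left(-1,O \right)},-7 \right)}\right)^{2} = \left(-40 - \left(4 - 3 \left(\frac{1}{3} + \frac{4}{9} \cdot 4\right)\right)\right)^{2} = \left(-40 - \left(4 - 3 \left(\frac{1}{3} + \frac{16}{9}\right)\right)\right)^{2} = \left(-40 + \left(-4 + 3 \cdot \frac{19}{9}\right)\right)^{2} = \left(-40 + \left(-4 + \frac{19}{3}\right)\right)^{2} = \left(-40 + \frac{7}{3}\right)^{2} = \left(- \frac{113}{3}\right)^{2} = \frac{12769}{9}$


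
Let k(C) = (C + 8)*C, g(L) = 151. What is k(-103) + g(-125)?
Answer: 9936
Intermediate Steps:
k(C) = C*(8 + C) (k(C) = (8 + C)*C = C*(8 + C))
k(-103) + g(-125) = -103*(8 - 103) + 151 = -103*(-95) + 151 = 9785 + 151 = 9936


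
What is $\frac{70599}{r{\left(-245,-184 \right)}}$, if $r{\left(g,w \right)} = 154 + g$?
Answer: $- \frac{70599}{91} \approx -775.81$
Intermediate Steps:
$\frac{70599}{r{\left(-245,-184 \right)}} = \frac{70599}{154 - 245} = \frac{70599}{-91} = 70599 \left(- \frac{1}{91}\right) = - \frac{70599}{91}$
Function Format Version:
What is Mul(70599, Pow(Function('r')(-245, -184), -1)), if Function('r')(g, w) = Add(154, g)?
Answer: Rational(-70599, 91) ≈ -775.81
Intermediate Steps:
Mul(70599, Pow(Function('r')(-245, -184), -1)) = Mul(70599, Pow(Add(154, -245), -1)) = Mul(70599, Pow(-91, -1)) = Mul(70599, Rational(-1, 91)) = Rational(-70599, 91)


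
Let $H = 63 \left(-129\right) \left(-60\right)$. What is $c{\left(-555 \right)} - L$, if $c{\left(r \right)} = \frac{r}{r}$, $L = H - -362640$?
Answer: $-850259$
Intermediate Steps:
$H = 487620$ ($H = \left(-8127\right) \left(-60\right) = 487620$)
$L = 850260$ ($L = 487620 - -362640 = 487620 + 362640 = 850260$)
$c{\left(r \right)} = 1$
$c{\left(-555 \right)} - L = 1 - 850260 = -850259$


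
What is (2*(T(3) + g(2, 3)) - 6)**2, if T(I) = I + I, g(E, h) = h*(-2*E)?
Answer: 324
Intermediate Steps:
g(E, h) = -2*E*h
T(I) = 2*I
(2*(T(3) + g(2, 3)) - 6)**2 = (2*(2*3 - 2*2*3) - 6)**2 = (2*(6 - 12) - 6)**2 = (2*(-6) - 6)**2 = (-12 - 6)**2 = (-18)**2 = 324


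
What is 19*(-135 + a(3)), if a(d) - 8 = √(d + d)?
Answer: -2413 + 19*√6 ≈ -2366.5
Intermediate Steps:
a(d) = 8 + √2*√d (a(d) = 8 + √(d + d) = 8 + √(2*d) = 8 + √2*√d)
19*(-135 + a(3)) = 19*(-135 + (8 + √2*√3)) = 19*(-135 + (8 + √6)) = 19*(-127 + √6) = -2413 + 19*√6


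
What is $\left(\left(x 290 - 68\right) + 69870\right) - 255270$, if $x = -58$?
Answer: $-202288$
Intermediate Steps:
$\left(\left(x 290 - 68\right) + 69870\right) - 255270 = \left(\left(\left(-58\right) 290 - 68\right) + 69870\right) - 255270 = \left(\left(-16820 - 68\right) + 69870\right) - 255270 = \left(-16888 + 69870\right) - 255270 = 52982 - 255270 = -202288$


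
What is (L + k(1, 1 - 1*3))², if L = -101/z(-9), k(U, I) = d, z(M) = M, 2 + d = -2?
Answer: 4225/81 ≈ 52.161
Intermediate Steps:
d = -4 (d = -2 - 2 = -4)
k(U, I) = -4
L = 101/9 (L = -101/(-9) = -101*(-⅑) = 101/9 ≈ 11.222)
(L + k(1, 1 - 1*3))² = (101/9 - 4)² = (65/9)² = 4225/81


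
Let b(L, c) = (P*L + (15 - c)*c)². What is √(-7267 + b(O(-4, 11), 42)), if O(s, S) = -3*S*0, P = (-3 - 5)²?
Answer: √1278689 ≈ 1130.8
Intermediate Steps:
P = 64 (P = (-8)² = 64)
O(s, S) = 0
b(L, c) = (64*L + c*(15 - c))² (b(L, c) = (64*L + (15 - c)*c)² = (64*L + c*(15 - c))²)
√(-7267 + b(O(-4, 11), 42)) = √(-7267 + (-1*42² + 15*42 + 64*0)²) = √(-7267 + (-1*1764 + 630 + 0)²) = √(-7267 + (-1764 + 630 + 0)²) = √(-7267 + (-1134)²) = √(-7267 + 1285956) = √1278689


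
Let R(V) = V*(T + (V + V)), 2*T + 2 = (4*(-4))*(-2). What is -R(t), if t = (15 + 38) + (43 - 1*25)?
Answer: -11147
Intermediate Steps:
T = 15 (T = -1 + ((4*(-4))*(-2))/2 = -1 + (-16*(-2))/2 = -1 + (1/2)*32 = -1 + 16 = 15)
t = 71 (t = 53 + (43 - 25) = 53 + 18 = 71)
R(V) = V*(15 + 2*V) (R(V) = V*(15 + (V + V)) = V*(15 + 2*V))
-R(t) = -71*(15 + 2*71) = -71*(15 + 142) = -71*157 = -1*11147 = -11147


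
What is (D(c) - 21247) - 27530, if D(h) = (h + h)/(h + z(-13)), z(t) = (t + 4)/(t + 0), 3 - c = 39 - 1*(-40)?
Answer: -47750707/979 ≈ -48775.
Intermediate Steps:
c = -76 (c = 3 - (39 - 1*(-40)) = 3 - (39 + 40) = 3 - 1*79 = 3 - 79 = -76)
z(t) = (4 + t)/t
D(h) = 2*h/(9/13 + h) (D(h) = (h + h)/(h + (4 - 13)/(-13)) = (2*h)/(h - 1/13*(-9)) = (2*h)/(h + 9/13) = (2*h)/(9/13 + h) = 2*h/(9/13 + h))
(D(c) - 21247) - 27530 = (26*(-76)/(9 + 13*(-76)) - 21247) - 27530 = (26*(-76)/(9 - 988) - 21247) - 27530 = (26*(-76)/(-979) - 21247) - 27530 = (26*(-76)*(-1/979) - 21247) - 27530 = (1976/979 - 21247) - 27530 = -20798837/979 - 27530 = -47750707/979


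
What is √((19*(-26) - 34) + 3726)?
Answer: √3198 ≈ 56.551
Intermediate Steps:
√((19*(-26) - 34) + 3726) = √((-494 - 34) + 3726) = √(-528 + 3726) = √3198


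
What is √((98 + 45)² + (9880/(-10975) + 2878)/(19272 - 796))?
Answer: √8408147991438868870/20277410 ≈ 143.00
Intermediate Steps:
√((98 + 45)² + (9880/(-10975) + 2878)/(19272 - 796)) = √(143² + (9880*(-1/10975) + 2878)/18476) = √(20449 + (-1976/2195 + 2878)*(1/18476)) = √(20449 + (6315234/2195)*(1/18476)) = √(20449 + 3157617/20277410) = √(414655914707/20277410) = √8408147991438868870/20277410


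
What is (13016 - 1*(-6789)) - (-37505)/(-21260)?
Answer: 84203359/4252 ≈ 19803.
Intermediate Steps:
(13016 - 1*(-6789)) - (-37505)/(-21260) = (13016 + 6789) - (-37505)*(-1)/21260 = 19805 - 1*7501/4252 = 19805 - 7501/4252 = 84203359/4252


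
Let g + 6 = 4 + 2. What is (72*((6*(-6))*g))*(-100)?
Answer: 0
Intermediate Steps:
g = 0 (g = -6 + (4 + 2) = -6 + 6 = 0)
(72*((6*(-6))*g))*(-100) = (72*((6*(-6))*0))*(-100) = (72*(-36*0))*(-100) = (72*0)*(-100) = 0*(-100) = 0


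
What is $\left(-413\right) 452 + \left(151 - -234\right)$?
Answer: $-186291$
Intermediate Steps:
$\left(-413\right) 452 + \left(151 - -234\right) = -186676 + \left(151 + 234\right) = -186676 + 385 = -186291$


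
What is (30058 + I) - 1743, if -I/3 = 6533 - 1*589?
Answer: 10483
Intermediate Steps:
I = -17832 (I = -3*(6533 - 1*589) = -3*(6533 - 589) = -3*5944 = -17832)
(30058 + I) - 1743 = (30058 - 17832) - 1743 = 12226 - 1743 = 10483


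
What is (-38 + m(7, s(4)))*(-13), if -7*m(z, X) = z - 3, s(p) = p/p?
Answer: 3510/7 ≈ 501.43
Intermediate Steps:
s(p) = 1
m(z, X) = 3/7 - z/7 (m(z, X) = -(z - 3)/7 = -(-3 + z)/7 = 3/7 - z/7)
(-38 + m(7, s(4)))*(-13) = (-38 + (3/7 - ⅐*7))*(-13) = (-38 + (3/7 - 1))*(-13) = (-38 - 4/7)*(-13) = -270/7*(-13) = 3510/7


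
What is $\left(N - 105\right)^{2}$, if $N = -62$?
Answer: $27889$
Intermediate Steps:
$\left(N - 105\right)^{2} = \left(-62 - 105\right)^{2} = \left(-167\right)^{2} = 27889$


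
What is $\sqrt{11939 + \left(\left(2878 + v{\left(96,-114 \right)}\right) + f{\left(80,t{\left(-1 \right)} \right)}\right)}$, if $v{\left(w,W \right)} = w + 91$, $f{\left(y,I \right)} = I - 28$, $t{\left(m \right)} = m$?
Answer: $5 \sqrt{599} \approx 122.37$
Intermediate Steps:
$f{\left(y,I \right)} = -28 + I$
$v{\left(w,W \right)} = 91 + w$
$\sqrt{11939 + \left(\left(2878 + v{\left(96,-114 \right)}\right) + f{\left(80,t{\left(-1 \right)} \right)}\right)} = \sqrt{11939 + \left(\left(2878 + \left(91 + 96\right)\right) - 29\right)} = \sqrt{11939 + \left(\left(2878 + 187\right) - 29\right)} = \sqrt{11939 + \left(3065 - 29\right)} = \sqrt{11939 + 3036} = \sqrt{14975} = 5 \sqrt{599}$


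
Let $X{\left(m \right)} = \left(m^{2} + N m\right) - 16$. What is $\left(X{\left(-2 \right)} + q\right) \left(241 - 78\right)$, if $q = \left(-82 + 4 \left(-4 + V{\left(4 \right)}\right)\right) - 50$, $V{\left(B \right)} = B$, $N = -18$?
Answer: $-17604$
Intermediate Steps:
$X{\left(m \right)} = -16 + m^{2} - 18 m$ ($X{\left(m \right)} = \left(m^{2} - 18 m\right) - 16 = -16 + m^{2} - 18 m$)
$q = -132$ ($q = \left(-82 + 4 \left(-4 + 4\right)\right) - 50 = \left(-82 + 4 \cdot 0\right) - 50 = \left(-82 + 0\right) - 50 = -82 - 50 = -132$)
$\left(X{\left(-2 \right)} + q\right) \left(241 - 78\right) = \left(\left(-16 + \left(-2\right)^{2} - -36\right) - 132\right) \left(241 - 78\right) = \left(\left(-16 + 4 + 36\right) - 132\right) 163 = \left(24 - 132\right) 163 = \left(-108\right) 163 = -17604$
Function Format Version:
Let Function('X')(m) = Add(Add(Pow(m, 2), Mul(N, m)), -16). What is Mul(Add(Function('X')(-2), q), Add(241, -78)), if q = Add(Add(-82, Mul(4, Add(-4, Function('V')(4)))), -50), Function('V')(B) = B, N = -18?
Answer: -17604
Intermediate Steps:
Function('X')(m) = Add(-16, Pow(m, 2), Mul(-18, m)) (Function('X')(m) = Add(Add(Pow(m, 2), Mul(-18, m)), -16) = Add(-16, Pow(m, 2), Mul(-18, m)))
q = -132 (q = Add(Add(-82, Mul(4, Add(-4, 4))), -50) = Add(Add(-82, Mul(4, 0)), -50) = Add(Add(-82, 0), -50) = Add(-82, -50) = -132)
Mul(Add(Function('X')(-2), q), Add(241, -78)) = Mul(Add(Add(-16, Pow(-2, 2), Mul(-18, -2)), -132), Add(241, -78)) = Mul(Add(Add(-16, 4, 36), -132), 163) = Mul(Add(24, -132), 163) = Mul(-108, 163) = -17604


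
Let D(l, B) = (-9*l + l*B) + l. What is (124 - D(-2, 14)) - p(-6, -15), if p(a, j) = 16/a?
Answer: 416/3 ≈ 138.67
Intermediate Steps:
D(l, B) = -8*l + B*l (D(l, B) = (-9*l + B*l) + l = -8*l + B*l)
(124 - D(-2, 14)) - p(-6, -15) = (124 - (-2)*(-8 + 14)) - 16/(-6) = (124 - (-2)*6) - 16*(-1)/6 = (124 - 1*(-12)) - 1*(-8/3) = (124 + 12) + 8/3 = 136 + 8/3 = 416/3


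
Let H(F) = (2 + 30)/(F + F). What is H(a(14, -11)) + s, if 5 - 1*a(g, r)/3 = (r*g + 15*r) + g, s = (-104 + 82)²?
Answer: 225068/465 ≈ 484.02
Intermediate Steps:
s = 484 (s = (-22)² = 484)
a(g, r) = 15 - 45*r - 3*g - 3*g*r (a(g, r) = 15 - 3*((r*g + 15*r) + g) = 15 - 3*((g*r + 15*r) + g) = 15 - 3*((15*r + g*r) + g) = 15 - 3*(g + 15*r + g*r) = 15 + (-45*r - 3*g - 3*g*r) = 15 - 45*r - 3*g - 3*g*r)
H(F) = 16/F (H(F) = 32/((2*F)) = 32*(1/(2*F)) = 16/F)
H(a(14, -11)) + s = 16/(15 - 45*(-11) - 3*14 - 3*14*(-11)) + 484 = 16/(15 + 495 - 42 + 462) + 484 = 16/930 + 484 = 16*(1/930) + 484 = 8/465 + 484 = 225068/465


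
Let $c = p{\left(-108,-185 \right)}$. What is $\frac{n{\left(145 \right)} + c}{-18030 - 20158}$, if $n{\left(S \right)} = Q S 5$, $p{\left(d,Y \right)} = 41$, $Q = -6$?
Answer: $\frac{4309}{38188} \approx 0.11284$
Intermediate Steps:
$n{\left(S \right)} = - 30 S$ ($n{\left(S \right)} = - 6 S 5 = - 30 S$)
$c = 41$
$\frac{n{\left(145 \right)} + c}{-18030 - 20158} = \frac{\left(-30\right) 145 + 41}{-18030 - 20158} = \frac{-4350 + 41}{-38188} = \left(-4309\right) \left(- \frac{1}{38188}\right) = \frac{4309}{38188}$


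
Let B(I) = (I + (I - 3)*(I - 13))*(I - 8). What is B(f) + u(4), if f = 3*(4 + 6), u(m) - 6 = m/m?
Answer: 10765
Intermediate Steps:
u(m) = 7 (u(m) = 6 + m/m = 6 + 1 = 7)
f = 30 (f = 3*10 = 30)
B(I) = (-8 + I)*(I + (-13 + I)*(-3 + I)) (B(I) = (I + (-3 + I)*(-13 + I))*(-8 + I) = (I + (-13 + I)*(-3 + I))*(-8 + I) = (-8 + I)*(I + (-13 + I)*(-3 + I)))
B(f) + u(4) = (-312 + 30**3 - 23*30**2 + 159*30) + 7 = (-312 + 27000 - 23*900 + 4770) + 7 = (-312 + 27000 - 20700 + 4770) + 7 = 10758 + 7 = 10765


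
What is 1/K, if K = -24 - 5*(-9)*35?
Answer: 1/1551 ≈ 0.00064475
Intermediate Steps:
K = 1551 (K = -24 + 45*35 = -24 + 1575 = 1551)
1/K = 1/1551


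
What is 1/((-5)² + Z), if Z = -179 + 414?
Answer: 1/260 ≈ 0.0038462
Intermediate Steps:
Z = 235
1/((-5)² + Z) = 1/((-5)² + 235) = 1/(25 + 235) = 1/260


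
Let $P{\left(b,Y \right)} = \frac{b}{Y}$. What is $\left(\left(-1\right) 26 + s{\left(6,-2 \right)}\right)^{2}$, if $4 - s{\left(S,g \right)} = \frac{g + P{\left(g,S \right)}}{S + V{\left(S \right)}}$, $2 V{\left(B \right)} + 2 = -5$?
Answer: $\frac{99856}{225} \approx 443.8$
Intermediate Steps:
$V{\left(B \right)} = - \frac{7}{2}$ ($V{\left(B \right)} = -1 + \frac{1}{2} \left(-5\right) = -1 - \frac{5}{2} = - \frac{7}{2}$)
$s{\left(S,g \right)} = 4 - \frac{g + \frac{g}{S}}{- \frac{7}{2} + S}$ ($s{\left(S,g \right)} = 4 - \frac{g + \frac{g}{S}}{S - \frac{7}{2}} = 4 - \frac{g + \frac{g}{S}}{- \frac{7}{2} + S}$)
$\left(\left(-1\right) 26 + s{\left(6,-2 \right)}\right)^{2} = \left(\left(-1\right) 26 + \frac{2 \left(\left(-1\right) \left(-2\right) - 6 \left(14 - 2 - 24\right)\right)}{6 \left(-7 + 2 \cdot 6\right)}\right)^{2} = \left(-26 + 2 \cdot \frac{1}{6} \frac{1}{-7 + 12} \left(2 - 6 \left(14 - 2 - 24\right)\right)\right)^{2} = \left(-26 + 2 \cdot \frac{1}{6} \cdot \frac{1}{5} \left(2 - 6 \left(-12\right)\right)\right)^{2} = \left(-26 + 2 \cdot \frac{1}{6} \cdot \frac{1}{5} \left(2 + 72\right)\right)^{2} = \left(-26 + 2 \cdot \frac{1}{6} \cdot \frac{1}{5} \cdot 74\right)^{2} = \left(-26 + \frac{74}{15}\right)^{2} = \left(- \frac{316}{15}\right)^{2} = \frac{99856}{225}$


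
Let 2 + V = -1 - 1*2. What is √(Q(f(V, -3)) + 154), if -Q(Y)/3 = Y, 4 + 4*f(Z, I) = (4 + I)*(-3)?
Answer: 7*√13/2 ≈ 12.619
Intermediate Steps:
V = -5 (V = -2 + (-1 - 1*2) = -2 + (-1 - 2) = -2 - 3 = -5)
f(Z, I) = -4 - 3*I/4 (f(Z, I) = -1 + ((4 + I)*(-3))/4 = -1 + (-12 - 3*I)/4 = -1 + (-3 - 3*I/4) = -4 - 3*I/4)
Q(Y) = -3*Y
√(Q(f(V, -3)) + 154) = √(-3*(-4 - ¾*(-3)) + 154) = √(-3*(-4 + 9/4) + 154) = √(-3*(-7/4) + 154) = √(21/4 + 154) = √(637/4) = 7*√13/2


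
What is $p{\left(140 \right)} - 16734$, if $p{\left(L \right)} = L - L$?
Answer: $-16734$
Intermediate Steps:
$p{\left(L \right)} = 0$
$p{\left(140 \right)} - 16734 = 0 - 16734 = -16734$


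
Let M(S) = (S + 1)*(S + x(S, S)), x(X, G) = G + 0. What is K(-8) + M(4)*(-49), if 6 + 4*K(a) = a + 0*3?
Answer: -3927/2 ≈ -1963.5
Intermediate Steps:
x(X, G) = G
K(a) = -3/2 + a/4 (K(a) = -3/2 + (a + 0*3)/4 = -3/2 + (a + 0)/4 = -3/2 + a/4)
M(S) = 2*S*(1 + S) (M(S) = (S + 1)*(S + S) = (1 + S)*(2*S) = 2*S*(1 + S))
K(-8) + M(4)*(-49) = (-3/2 + (¼)*(-8)) + (2*4*(1 + 4))*(-49) = (-3/2 - 2) + (2*4*5)*(-49) = -7/2 + 40*(-49) = -7/2 - 1960 = -3927/2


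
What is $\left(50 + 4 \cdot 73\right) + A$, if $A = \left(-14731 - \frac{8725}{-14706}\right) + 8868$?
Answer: $- \frac{81183101}{14706} \approx -5520.4$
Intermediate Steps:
$A = - \frac{86212553}{14706}$ ($A = \left(-14731 - - \frac{8725}{14706}\right) + 8868 = \left(-14731 + \frac{8725}{14706}\right) + 8868 = - \frac{216625361}{14706} + 8868 = - \frac{86212553}{14706} \approx -5862.4$)
$\left(50 + 4 \cdot 73\right) + A = \left(50 + 4 \cdot 73\right) - \frac{86212553}{14706} = \left(50 + 292\right) - \frac{86212553}{14706} = 342 - \frac{86212553}{14706} = - \frac{81183101}{14706}$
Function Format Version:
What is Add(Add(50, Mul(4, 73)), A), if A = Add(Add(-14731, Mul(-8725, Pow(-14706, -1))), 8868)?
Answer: Rational(-81183101, 14706) ≈ -5520.4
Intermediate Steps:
A = Rational(-86212553, 14706) (A = Add(Add(-14731, Mul(-8725, Rational(-1, 14706))), 8868) = Add(Add(-14731, Rational(8725, 14706)), 8868) = Add(Rational(-216625361, 14706), 8868) = Rational(-86212553, 14706) ≈ -5862.4)
Add(Add(50, Mul(4, 73)), A) = Add(Add(50, Mul(4, 73)), Rational(-86212553, 14706)) = Add(Add(50, 292), Rational(-86212553, 14706)) = Add(342, Rational(-86212553, 14706)) = Rational(-81183101, 14706)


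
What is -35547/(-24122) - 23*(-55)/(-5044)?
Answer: 74392369/60835684 ≈ 1.2228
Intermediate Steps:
-35547/(-24122) - 23*(-55)/(-5044) = -35547*(-1/24122) + 1265*(-1/5044) = 35547/24122 - 1265/5044 = 74392369/60835684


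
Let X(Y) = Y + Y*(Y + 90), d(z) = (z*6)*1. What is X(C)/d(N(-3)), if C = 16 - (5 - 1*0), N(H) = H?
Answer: -187/3 ≈ -62.333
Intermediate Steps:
C = 11 (C = 16 - (5 + 0) = 16 - 1*5 = 16 - 5 = 11)
d(z) = 6*z (d(z) = (6*z)*1 = 6*z)
X(Y) = Y + Y*(90 + Y)
X(C)/d(N(-3)) = (11*(91 + 11))/((6*(-3))) = (11*102)/(-18) = 1122*(-1/18) = -187/3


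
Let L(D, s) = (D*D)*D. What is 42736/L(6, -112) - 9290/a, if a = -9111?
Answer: 16307264/81999 ≈ 198.87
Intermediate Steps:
L(D, s) = D³ (L(D, s) = D²*D = D³)
42736/L(6, -112) - 9290/a = 42736/(6³) - 9290/(-9111) = 42736/216 - 9290*(-1/9111) = 42736*(1/216) + 9290/9111 = 5342/27 + 9290/9111 = 16307264/81999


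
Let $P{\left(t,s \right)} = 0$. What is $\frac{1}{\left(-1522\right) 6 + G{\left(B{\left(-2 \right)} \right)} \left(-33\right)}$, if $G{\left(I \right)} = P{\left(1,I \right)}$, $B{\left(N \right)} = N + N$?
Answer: $- \frac{1}{9132} \approx -0.00010951$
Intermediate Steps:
$B{\left(N \right)} = 2 N$
$G{\left(I \right)} = 0$
$\frac{1}{\left(-1522\right) 6 + G{\left(B{\left(-2 \right)} \right)} \left(-33\right)} = \frac{1}{\left(-1522\right) 6 + 0 \left(-33\right)} = \frac{1}{-9132 + 0} = \frac{1}{-9132} = - \frac{1}{9132}$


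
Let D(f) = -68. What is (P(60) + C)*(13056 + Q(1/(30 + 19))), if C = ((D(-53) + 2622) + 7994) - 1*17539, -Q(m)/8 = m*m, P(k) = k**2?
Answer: -106299196168/2401 ≈ -4.4273e+7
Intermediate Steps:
Q(m) = -8*m**2 (Q(m) = -8*m*m = -8*m**2)
C = -6991 (C = ((-68 + 2622) + 7994) - 1*17539 = (2554 + 7994) - 17539 = 10548 - 17539 = -6991)
(P(60) + C)*(13056 + Q(1/(30 + 19))) = (60**2 - 6991)*(13056 - 8/(30 + 19)**2) = (3600 - 6991)*(13056 - 8*(1/49)**2) = -3391*(13056 - 8*(1/49)**2) = -3391*(13056 - 8*1/2401) = -3391*(13056 - 8/2401) = -3391*31347448/2401 = -106299196168/2401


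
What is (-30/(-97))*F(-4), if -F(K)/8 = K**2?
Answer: -3840/97 ≈ -39.588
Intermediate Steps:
F(K) = -8*K**2
(-30/(-97))*F(-4) = (-30/(-97))*(-8*(-4)**2) = (-30*(-1/97))*(-8*16) = (30/97)*(-128) = -3840/97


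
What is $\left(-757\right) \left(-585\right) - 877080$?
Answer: $-434235$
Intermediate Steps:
$\left(-757\right) \left(-585\right) - 877080 = 442845 - 877080 = -434235$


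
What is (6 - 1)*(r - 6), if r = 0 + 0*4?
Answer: -30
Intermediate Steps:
r = 0 (r = 0 + 0 = 0)
(6 - 1)*(r - 6) = (6 - 1)*(0 - 6) = 5*(-6) = -30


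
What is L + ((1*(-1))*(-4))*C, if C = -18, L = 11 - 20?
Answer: -81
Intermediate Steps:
L = -9
L + ((1*(-1))*(-4))*C = -9 + ((1*(-1))*(-4))*(-18) = -9 - 1*(-4)*(-18) = -9 + 4*(-18) = -9 - 72 = -81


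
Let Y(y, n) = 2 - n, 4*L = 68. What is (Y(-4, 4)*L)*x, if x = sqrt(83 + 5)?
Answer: -68*sqrt(22) ≈ -318.95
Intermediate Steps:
x = 2*sqrt(22) (x = sqrt(88) = 2*sqrt(22) ≈ 9.3808)
L = 17 (L = (1/4)*68 = 17)
(Y(-4, 4)*L)*x = ((2 - 1*4)*17)*(2*sqrt(22)) = ((2 - 4)*17)*(2*sqrt(22)) = (-2*17)*(2*sqrt(22)) = -68*sqrt(22)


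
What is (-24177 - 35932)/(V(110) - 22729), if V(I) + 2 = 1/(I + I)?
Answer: 13223980/5000819 ≈ 2.6444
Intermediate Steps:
V(I) = -2 + 1/(2*I) (V(I) = -2 + 1/(I + I) = -2 + 1/(2*I))
(-24177 - 35932)/(V(110) - 22729) = (-24177 - 35932)/((-2 + (½)/110) - 22729) = -60109/((-2 + (½)*(1/110)) - 22729) = -60109/((-2 + 1/220) - 22729) = -60109/(-439/220 - 22729) = -60109/(-5000819/220) = -60109*(-220/5000819) = 13223980/5000819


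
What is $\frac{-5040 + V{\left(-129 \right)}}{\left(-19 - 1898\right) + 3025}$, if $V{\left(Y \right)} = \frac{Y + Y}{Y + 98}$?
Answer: $- \frac{77991}{17174} \approx -4.5412$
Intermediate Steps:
$V{\left(Y \right)} = \frac{2 Y}{98 + Y}$
$\frac{-5040 + V{\left(-129 \right)}}{\left(-19 - 1898\right) + 3025} = \frac{-5040 + 2 \left(-129\right) \frac{1}{98 - 129}}{\left(-19 - 1898\right) + 3025} = \frac{-5040 + 2 \left(-129\right) \frac{1}{-31}}{\left(-19 - 1898\right) + 3025} = \frac{-5040 + 2 \left(-129\right) \left(- \frac{1}{31}\right)}{-1917 + 3025} = \frac{-5040 + \frac{258}{31}}{1108} = \left(- \frac{155982}{31}\right) \frac{1}{1108} = - \frac{77991}{17174}$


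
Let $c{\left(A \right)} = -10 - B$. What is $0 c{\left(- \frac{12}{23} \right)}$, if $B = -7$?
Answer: $0$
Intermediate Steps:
$c{\left(A \right)} = -3$ ($c{\left(A \right)} = -10 - -7 = -10 + 7 = -3$)
$0 c{\left(- \frac{12}{23} \right)} = 0 \left(-3\right) = 0$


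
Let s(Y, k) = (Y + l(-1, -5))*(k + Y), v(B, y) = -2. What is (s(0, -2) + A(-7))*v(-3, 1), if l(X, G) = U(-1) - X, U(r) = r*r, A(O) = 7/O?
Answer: 10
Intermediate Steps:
U(r) = r²
l(X, G) = 1 - X (l(X, G) = (-1)² - X = 1 - X)
s(Y, k) = (2 + Y)*(Y + k) (s(Y, k) = (Y + (1 - 1*(-1)))*(k + Y) = (Y + (1 + 1))*(Y + k) = (Y + 2)*(Y + k) = (2 + Y)*(Y + k))
(s(0, -2) + A(-7))*v(-3, 1) = ((0² + 2*0 + 2*(-2) + 0*(-2)) + 7/(-7))*(-2) = ((0 + 0 - 4 + 0) + 7*(-⅐))*(-2) = (-4 - 1)*(-2) = -5*(-2) = 10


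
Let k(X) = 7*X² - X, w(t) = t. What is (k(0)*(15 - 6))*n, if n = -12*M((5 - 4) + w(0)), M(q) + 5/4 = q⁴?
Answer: 0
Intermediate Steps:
M(q) = -5/4 + q⁴
k(X) = -X + 7*X²
n = 3 (n = -12*(-5/4 + ((5 - 4) + 0)⁴) = -12*(-5/4 + (1 + 0)⁴) = -12*(-5/4 + 1⁴) = -12*(-5/4 + 1) = -12*(-¼) = 3)
(k(0)*(15 - 6))*n = ((0*(-1 + 7*0))*(15 - 6))*3 = ((0*(-1 + 0))*9)*3 = ((0*(-1))*9)*3 = (0*9)*3 = 0*3 = 0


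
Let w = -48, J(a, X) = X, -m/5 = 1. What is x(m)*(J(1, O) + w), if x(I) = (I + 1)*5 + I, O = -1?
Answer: 1225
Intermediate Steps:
m = -5 (m = -5*1 = -5)
x(I) = 5 + 6*I (x(I) = (1 + I)*5 + I = (5 + 5*I) + I = 5 + 6*I)
x(m)*(J(1, O) + w) = (5 + 6*(-5))*(-1 - 48) = (5 - 30)*(-49) = -25*(-49) = 1225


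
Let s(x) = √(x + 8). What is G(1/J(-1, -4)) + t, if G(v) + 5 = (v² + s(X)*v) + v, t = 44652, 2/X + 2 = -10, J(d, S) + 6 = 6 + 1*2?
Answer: 178591/4 + √282/12 ≈ 44649.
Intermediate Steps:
J(d, S) = 2 (J(d, S) = -6 + (6 + 1*2) = -6 + (6 + 2) = -6 + 8 = 2)
X = -⅙ (X = 2/(-2 - 10) = 2/(-12) = 2*(-1/12) = -⅙ ≈ -0.16667)
s(x) = √(8 + x)
G(v) = -5 + v + v² + v*√282/6 (G(v) = -5 + ((v² + √(8 - ⅙)*v) + v) = -5 + ((v² + √(47/6)*v) + v) = -5 + ((v² + (√282/6)*v) + v) = -5 + ((v² + v*√282/6) + v) = -5 + (v + v² + v*√282/6) = -5 + v + v² + v*√282/6)
G(1/J(-1, -4)) + t = (-5 + 1/2 + (1/2)² + (⅙)*√282/2) + 44652 = (-5 + ½ + (½)² + (⅙)*(½)*√282) + 44652 = (-5 + ½ + ¼ + √282/12) + 44652 = (-17/4 + √282/12) + 44652 = 178591/4 + √282/12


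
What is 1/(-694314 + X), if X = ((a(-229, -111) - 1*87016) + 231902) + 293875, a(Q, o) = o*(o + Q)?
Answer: -1/217813 ≈ -4.5911e-6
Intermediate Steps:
a(Q, o) = o*(Q + o)
X = 476501 (X = ((-111*(-229 - 111) - 1*87016) + 231902) + 293875 = ((-111*(-340) - 87016) + 231902) + 293875 = ((37740 - 87016) + 231902) + 293875 = (-49276 + 231902) + 293875 = 182626 + 293875 = 476501)
1/(-694314 + X) = 1/(-694314 + 476501) = 1/(-217813) = -1/217813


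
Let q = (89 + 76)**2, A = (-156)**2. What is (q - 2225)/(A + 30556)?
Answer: 6250/13723 ≈ 0.45544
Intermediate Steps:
A = 24336
q = 27225 (q = 165**2 = 27225)
(q - 2225)/(A + 30556) = (27225 - 2225)/(24336 + 30556) = 25000/54892 = 25000*(1/54892) = 6250/13723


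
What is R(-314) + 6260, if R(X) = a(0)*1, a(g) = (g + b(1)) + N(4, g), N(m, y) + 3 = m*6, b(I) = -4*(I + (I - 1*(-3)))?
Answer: 6261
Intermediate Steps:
b(I) = -12 - 8*I (b(I) = -4*(I + (I + 3)) = -4*(I + (3 + I)) = -4*(3 + 2*I) = -12 - 8*I)
N(m, y) = -3 + 6*m (N(m, y) = -3 + m*6 = -3 + 6*m)
a(g) = 1 + g (a(g) = (g + (-12 - 8*1)) + (-3 + 6*4) = (g + (-12 - 8)) + (-3 + 24) = (g - 20) + 21 = (-20 + g) + 21 = 1 + g)
R(X) = 1 (R(X) = (1 + 0)*1 = 1*1 = 1)
R(-314) + 6260 = 1 + 6260 = 6261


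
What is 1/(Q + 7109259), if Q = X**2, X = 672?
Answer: 1/7560843 ≈ 1.3226e-7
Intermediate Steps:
Q = 451584 (Q = 672**2 = 451584)
1/(Q + 7109259) = 1/(451584 + 7109259) = 1/7560843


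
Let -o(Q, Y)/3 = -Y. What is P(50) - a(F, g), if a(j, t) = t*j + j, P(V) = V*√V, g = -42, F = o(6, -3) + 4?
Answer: -205 + 250*√2 ≈ 148.55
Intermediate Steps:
o(Q, Y) = 3*Y (o(Q, Y) = -(-3)*Y = 3*Y)
F = -5 (F = 3*(-3) + 4 = -9 + 4 = -5)
P(V) = V^(3/2)
a(j, t) = j + j*t (a(j, t) = j*t + j = j + j*t)
P(50) - a(F, g) = 50^(3/2) - (-5)*(1 - 42) = 250*√2 - (-5)*(-41) = 250*√2 - 1*205 = 250*√2 - 205 = -205 + 250*√2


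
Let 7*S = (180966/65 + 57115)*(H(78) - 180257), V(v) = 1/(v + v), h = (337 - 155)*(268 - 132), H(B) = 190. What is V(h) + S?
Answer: -54483950122509/35360 ≈ -1.5408e+9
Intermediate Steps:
h = 24752 (h = 182*136 = 24752)
V(v) = 1/(2*v)
S = -701080240547/455 (S = ((180966/65 + 57115)*(190 - 180257))/7 = ((180966*(1/65) + 57115)*(-180067))/7 = ((180966/65 + 57115)*(-180067))/7 = ((3893441/65)*(-180067))/7 = (1/7)*(-701080240547/65) = -701080240547/455 ≈ -1.5408e+9)
V(h) + S = (1/2)/24752 - 701080240547/455 = (1/2)*(1/24752) - 701080240547/455 = 1/49504 - 701080240547/455 = -54483950122509/35360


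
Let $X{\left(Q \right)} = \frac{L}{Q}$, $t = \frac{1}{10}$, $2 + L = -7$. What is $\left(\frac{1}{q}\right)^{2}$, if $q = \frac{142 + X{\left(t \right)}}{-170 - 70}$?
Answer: $\frac{3600}{169} \approx 21.302$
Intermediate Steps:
$L = -9$ ($L = -2 - 7 = -9$)
$t = \frac{1}{10} \approx 0.1$
$X{\left(Q \right)} = - \frac{9}{Q}$
$q = - \frac{13}{60}$ ($q = \frac{142 - 9 \frac{1}{\frac{1}{10}}}{-170 - 70} = \frac{142 - 90}{-240} = \left(142 - 90\right) \left(- \frac{1}{240}\right) = 52 \left(- \frac{1}{240}\right) = - \frac{13}{60} \approx -0.21667$)
$\left(\frac{1}{q}\right)^{2} = \left(\frac{1}{- \frac{13}{60}}\right)^{2} = \left(- \frac{60}{13}\right)^{2} = \frac{3600}{169}$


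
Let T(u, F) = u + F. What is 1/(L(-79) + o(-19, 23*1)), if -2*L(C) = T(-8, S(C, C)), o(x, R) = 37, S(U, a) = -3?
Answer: 2/85 ≈ 0.023529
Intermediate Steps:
T(u, F) = F + u
L(C) = 11/2 (L(C) = -(-3 - 8)/2 = -1/2*(-11) = 11/2)
1/(L(-79) + o(-19, 23*1)) = 1/(11/2 + 37) = 1/(85/2) = 2/85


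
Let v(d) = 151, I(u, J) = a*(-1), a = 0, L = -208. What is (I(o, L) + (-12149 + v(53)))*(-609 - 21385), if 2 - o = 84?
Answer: 263884012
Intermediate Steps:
o = -82 (o = 2 - 1*84 = 2 - 84 = -82)
I(u, J) = 0 (I(u, J) = 0*(-1) = 0)
(I(o, L) + (-12149 + v(53)))*(-609 - 21385) = (0 + (-12149 + 151))*(-609 - 21385) = (0 - 11998)*(-21994) = -11998*(-21994) = 263884012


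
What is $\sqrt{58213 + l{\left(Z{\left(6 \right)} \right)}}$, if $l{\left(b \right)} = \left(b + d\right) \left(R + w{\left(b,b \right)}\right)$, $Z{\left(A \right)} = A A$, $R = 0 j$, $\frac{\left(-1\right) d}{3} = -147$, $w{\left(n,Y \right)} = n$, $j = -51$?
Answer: $\sqrt{75385} \approx 274.56$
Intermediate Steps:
$d = 441$ ($d = \left(-3\right) \left(-147\right) = 441$)
$R = 0$ ($R = 0 \left(-51\right) = 0$)
$Z{\left(A \right)} = A^{2}$
$l{\left(b \right)} = b \left(441 + b\right)$ ($l{\left(b \right)} = \left(b + 441\right) \left(0 + b\right) = \left(441 + b\right) b = b \left(441 + b\right)$)
$\sqrt{58213 + l{\left(Z{\left(6 \right)} \right)}} = \sqrt{58213 + 6^{2} \left(441 + 6^{2}\right)} = \sqrt{58213 + 36 \left(441 + 36\right)} = \sqrt{58213 + 36 \cdot 477} = \sqrt{58213 + 17172} = \sqrt{75385}$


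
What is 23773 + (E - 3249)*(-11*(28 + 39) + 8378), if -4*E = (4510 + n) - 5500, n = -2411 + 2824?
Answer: -94798487/4 ≈ -2.3700e+7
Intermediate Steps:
n = 413
E = 577/4 (E = -((4510 + 413) - 5500)/4 = -(4923 - 5500)/4 = -¼*(-577) = 577/4 ≈ 144.25)
23773 + (E - 3249)*(-11*(28 + 39) + 8378) = 23773 + (577/4 - 3249)*(-11*(28 + 39) + 8378) = 23773 - 12419*(-11*67 + 8378)/4 = 23773 - 12419*(-737 + 8378)/4 = 23773 - 12419/4*7641 = 23773 - 94893579/4 = -94798487/4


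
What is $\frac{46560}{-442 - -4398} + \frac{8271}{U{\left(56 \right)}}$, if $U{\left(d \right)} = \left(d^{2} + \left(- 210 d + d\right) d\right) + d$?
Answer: $\frac{7583800461}{645057448} \approx 11.757$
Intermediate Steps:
$U{\left(d \right)} = d - 208 d^{2}$ ($U{\left(d \right)} = \left(d^{2} + - 209 d d\right) + d = \left(d^{2} - 209 d^{2}\right) + d = - 208 d^{2} + d = d - 208 d^{2}$)
$\frac{46560}{-442 - -4398} + \frac{8271}{U{\left(56 \right)}} = \frac{46560}{-442 - -4398} + \frac{8271}{56 \left(1 - 11648\right)} = \frac{46560}{-442 + 4398} + \frac{8271}{56 \left(1 - 11648\right)} = \frac{46560}{3956} + \frac{8271}{56 \left(-11647\right)} = 46560 \cdot \frac{1}{3956} + \frac{8271}{-652232} = \frac{11640}{989} + 8271 \left(- \frac{1}{652232}\right) = \frac{11640}{989} - \frac{8271}{652232} = \frac{7583800461}{645057448}$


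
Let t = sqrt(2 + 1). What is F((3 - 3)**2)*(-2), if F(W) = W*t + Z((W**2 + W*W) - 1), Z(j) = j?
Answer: 2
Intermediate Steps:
t = sqrt(3) ≈ 1.7320
F(W) = -1 + 2*W**2 + W*sqrt(3) (F(W) = W*sqrt(3) + ((W**2 + W*W) - 1) = W*sqrt(3) + ((W**2 + W**2) - 1) = W*sqrt(3) + (2*W**2 - 1) = W*sqrt(3) + (-1 + 2*W**2) = -1 + 2*W**2 + W*sqrt(3))
F((3 - 3)**2)*(-2) = (-1 + 2*((3 - 3)**2)**2 + (3 - 3)**2*sqrt(3))*(-2) = (-1 + 2*(0**2)**2 + 0**2*sqrt(3))*(-2) = (-1 + 2*0**2 + 0*sqrt(3))*(-2) = (-1 + 2*0 + 0)*(-2) = (-1 + 0 + 0)*(-2) = -1*(-2) = 2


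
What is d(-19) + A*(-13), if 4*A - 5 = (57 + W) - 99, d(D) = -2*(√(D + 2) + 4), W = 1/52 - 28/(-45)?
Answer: 79319/720 - 2*I*√17 ≈ 110.17 - 8.2462*I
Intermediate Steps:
W = 1501/2340 (W = 1*(1/52) - 28*(-1/45) = 1/52 + 28/45 = 1501/2340 ≈ 0.64145)
d(D) = -8 - 2*√(2 + D) (d(D) = -2*(√(2 + D) + 4) = -2*(4 + √(2 + D)) = -8 - 2*√(2 + D))
A = -85079/9360 (A = 5/4 + ((57 + 1501/2340) - 99)/4 = 5/4 + (134881/2340 - 99)/4 = 5/4 + (¼)*(-96779/2340) = 5/4 - 96779/9360 = -85079/9360 ≈ -9.0896)
d(-19) + A*(-13) = (-8 - 2*√(2 - 19)) - 85079/9360*(-13) = (-8 - 2*I*√17) + 85079/720 = 79319/720 - 2*I*√17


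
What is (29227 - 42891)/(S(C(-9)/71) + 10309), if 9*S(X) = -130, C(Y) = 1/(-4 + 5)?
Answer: -122976/92651 ≈ -1.3273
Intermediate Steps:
C(Y) = 1 (C(Y) = 1/1 = 1)
S(X) = -130/9 (S(X) = (⅑)*(-130) = -130/9)
(29227 - 42891)/(S(C(-9)/71) + 10309) = (29227 - 42891)/(-130/9 + 10309) = -13664/92651/9 = -13664*9/92651 = -122976/92651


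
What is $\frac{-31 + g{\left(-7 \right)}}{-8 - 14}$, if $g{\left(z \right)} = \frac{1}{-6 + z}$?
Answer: $\frac{202}{143} \approx 1.4126$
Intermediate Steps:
$\frac{-31 + g{\left(-7 \right)}}{-8 - 14} = \frac{-31 + \frac{1}{-6 - 7}}{-8 - 14} = \frac{-31 + \frac{1}{-13}}{-22} = \left(-31 - \frac{1}{13}\right) \left(- \frac{1}{22}\right) = \left(- \frac{404}{13}\right) \left(- \frac{1}{22}\right) = \frac{202}{143}$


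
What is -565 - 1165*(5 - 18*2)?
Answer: 35550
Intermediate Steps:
-565 - 1165*(5 - 18*2) = -565 - 1165*(5 - 36) = -565 - 1165*(-31) = -565 + 36115 = 35550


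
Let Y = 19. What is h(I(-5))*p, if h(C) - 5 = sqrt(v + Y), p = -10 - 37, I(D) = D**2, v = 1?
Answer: -235 - 94*sqrt(5) ≈ -445.19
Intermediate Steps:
p = -47
h(C) = 5 + 2*sqrt(5) (h(C) = 5 + sqrt(1 + 19) = 5 + sqrt(20) = 5 + 2*sqrt(5))
h(I(-5))*p = (5 + 2*sqrt(5))*(-47) = -235 - 94*sqrt(5)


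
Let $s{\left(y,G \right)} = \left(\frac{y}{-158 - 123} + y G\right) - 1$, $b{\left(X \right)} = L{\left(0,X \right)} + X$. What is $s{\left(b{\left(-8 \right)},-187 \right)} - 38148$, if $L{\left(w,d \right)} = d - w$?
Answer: $- \frac{9879101}{281} \approx -35157.0$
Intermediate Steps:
$b{\left(X \right)} = 2 X$ ($b{\left(X \right)} = \left(X - 0\right) + X = \left(X + 0\right) + X = X + X = 2 X$)
$s{\left(y,G \right)} = -1 - \frac{y}{281} + G y$ ($s{\left(y,G \right)} = \left(\frac{y}{-281} + G y\right) - 1 = \left(- \frac{y}{281} + G y\right) - 1 = -1 - \frac{y}{281} + G y$)
$s{\left(b{\left(-8 \right)},-187 \right)} - 38148 = \left(-1 - \frac{2 \left(-8\right)}{281} - 187 \cdot 2 \left(-8\right)\right) - 38148 = \left(-1 - - \frac{16}{281} - -2992\right) - 38148 = \left(-1 + \frac{16}{281} + 2992\right) - 38148 = \frac{840487}{281} - 38148 = - \frac{9879101}{281}$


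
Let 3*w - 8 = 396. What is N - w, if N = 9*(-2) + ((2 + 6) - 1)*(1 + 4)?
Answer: -353/3 ≈ -117.67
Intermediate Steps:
w = 404/3 (w = 8/3 + (1/3)*396 = 8/3 + 132 = 404/3 ≈ 134.67)
N = 17 (N = -18 + (8 - 1)*5 = -18 + 7*5 = -18 + 35 = 17)
N - w = 17 - 1*404/3 = 17 - 404/3 = -353/3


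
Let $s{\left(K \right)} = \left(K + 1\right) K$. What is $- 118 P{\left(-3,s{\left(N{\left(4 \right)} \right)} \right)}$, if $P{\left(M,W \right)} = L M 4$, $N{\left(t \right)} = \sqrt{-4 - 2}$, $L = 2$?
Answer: $2832$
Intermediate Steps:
$N{\left(t \right)} = i \sqrt{6}$ ($N{\left(t \right)} = \sqrt{-6} = i \sqrt{6}$)
$s{\left(K \right)} = K \left(1 + K\right)$ ($s{\left(K \right)} = \left(1 + K\right) K = K \left(1 + K\right)$)
$P{\left(M,W \right)} = 8 M$ ($P{\left(M,W \right)} = 2 M 4 = 8 M$)
$- 118 P{\left(-3,s{\left(N{\left(4 \right)} \right)} \right)} = - 118 \cdot 8 \left(-3\right) = \left(-118\right) \left(-24\right) = 2832$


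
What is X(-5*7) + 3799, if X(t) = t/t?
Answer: 3800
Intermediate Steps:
X(t) = 1
X(-5*7) + 3799 = 1 + 3799 = 3800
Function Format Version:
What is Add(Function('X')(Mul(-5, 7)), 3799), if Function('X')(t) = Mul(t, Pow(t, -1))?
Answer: 3800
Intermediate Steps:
Function('X')(t) = 1
Add(Function('X')(Mul(-5, 7)), 3799) = Add(1, 3799) = 3800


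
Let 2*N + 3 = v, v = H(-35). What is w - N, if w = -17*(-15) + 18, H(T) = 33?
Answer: 258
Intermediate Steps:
v = 33
N = 15 (N = -3/2 + (½)*33 = -3/2 + 33/2 = 15)
w = 273 (w = 255 + 18 = 273)
w - N = 273 - 1*15 = 273 - 15 = 258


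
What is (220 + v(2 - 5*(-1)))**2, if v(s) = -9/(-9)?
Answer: 48841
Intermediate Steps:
v(s) = 1 (v(s) = -9*(-1/9) = 1)
(220 + v(2 - 5*(-1)))**2 = (220 + 1)**2 = 221**2 = 48841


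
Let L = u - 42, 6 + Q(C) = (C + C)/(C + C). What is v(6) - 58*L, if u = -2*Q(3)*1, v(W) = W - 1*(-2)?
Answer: 1864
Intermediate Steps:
Q(C) = -5 (Q(C) = -6 + (C + C)/(C + C) = -6 + (2*C)/((2*C)) = -6 + (2*C)*(1/(2*C)) = -6 + 1 = -5)
v(W) = 2 + W (v(W) = W + 2 = 2 + W)
u = 10 (u = -2*(-5)*1 = 10*1 = 10)
L = -32 (L = 10 - 42 = -32)
v(6) - 58*L = (2 + 6) - 58*(-32) = 8 + 1856 = 1864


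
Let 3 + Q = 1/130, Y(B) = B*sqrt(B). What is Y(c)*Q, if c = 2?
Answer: -389*sqrt(2)/65 ≈ -8.4635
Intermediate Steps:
Y(B) = B**(3/2)
Q = -389/130 (Q = -3 + 1/130 = -389/130 ≈ -2.9923)
Y(c)*Q = 2**(3/2)*(-389/130) = (2*sqrt(2))*(-389/130) = -389*sqrt(2)/65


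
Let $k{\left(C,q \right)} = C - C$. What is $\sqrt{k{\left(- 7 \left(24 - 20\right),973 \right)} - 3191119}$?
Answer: $i \sqrt{3191119} \approx 1786.4 i$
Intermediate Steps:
$k{\left(C,q \right)} = 0$
$\sqrt{k{\left(- 7 \left(24 - 20\right),973 \right)} - 3191119} = \sqrt{0 - 3191119} = \sqrt{-3191119} = i \sqrt{3191119}$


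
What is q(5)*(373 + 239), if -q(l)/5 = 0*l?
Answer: 0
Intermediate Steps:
q(l) = 0 (q(l) = -0*l = -5*0 = 0)
q(5)*(373 + 239) = 0*(373 + 239) = 0*612 = 0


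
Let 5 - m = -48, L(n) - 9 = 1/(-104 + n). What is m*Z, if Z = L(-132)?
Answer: 112519/236 ≈ 476.78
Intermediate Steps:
L(n) = 9 + 1/(-104 + n)
Z = 2123/236 (Z = (-935 + 9*(-132))/(-104 - 132) = (-935 - 1188)/(-236) = -1/236*(-2123) = 2123/236 ≈ 8.9958)
m = 53 (m = 5 - 1*(-48) = 5 + 48 = 53)
m*Z = 53*(2123/236) = 112519/236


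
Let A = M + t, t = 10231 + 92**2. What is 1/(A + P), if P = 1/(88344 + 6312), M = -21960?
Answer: -94656/309051839 ≈ -0.00030628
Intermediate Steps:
t = 18695 (t = 10231 + 8464 = 18695)
P = 1/94656 ≈ 1.0565e-5
A = -3265 (A = -21960 + 18695 = -3265)
1/(A + P) = 1/(-3265 + 1/94656) = 1/(-309051839/94656) = -94656/309051839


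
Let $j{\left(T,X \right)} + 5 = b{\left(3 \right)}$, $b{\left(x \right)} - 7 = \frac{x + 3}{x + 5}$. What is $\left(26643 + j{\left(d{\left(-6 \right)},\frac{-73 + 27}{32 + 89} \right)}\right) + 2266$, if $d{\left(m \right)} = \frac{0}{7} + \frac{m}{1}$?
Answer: $\frac{115647}{4} \approx 28912.0$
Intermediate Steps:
$d{\left(m \right)} = m$ ($d{\left(m \right)} = 0 \cdot \frac{1}{7} + m 1 = 0 + m = m$)
$b{\left(x \right)} = 7 + \frac{3 + x}{5 + x}$ ($b{\left(x \right)} = 7 + \frac{x + 3}{x + 5} = 7 + \frac{3 + x}{5 + x}$)
$j{\left(T,X \right)} = \frac{11}{4}$ ($j{\left(T,X \right)} = -5 + \frac{2 \left(19 + 4 \cdot 3\right)}{5 + 3} = -5 + \frac{2 \left(19 + 12\right)}{8} = -5 + 2 \cdot \frac{1}{8} \cdot 31 = -5 + \frac{31}{4} = \frac{11}{4}$)
$\left(26643 + j{\left(d{\left(-6 \right)},\frac{-73 + 27}{32 + 89} \right)}\right) + 2266 = \left(26643 + \frac{11}{4}\right) + 2266 = \frac{106583}{4} + 2266 = \frac{115647}{4}$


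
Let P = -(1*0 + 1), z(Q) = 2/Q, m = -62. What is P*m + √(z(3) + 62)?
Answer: 62 + 2*√141/3 ≈ 69.916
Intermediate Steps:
z(Q) = 2/Q
P = -1 (P = -(0 + 1) = -1*1 = -1)
P*m + √(z(3) + 62) = -1*(-62) + √(2/3 + 62) = 62 + √(2*(⅓) + 62) = 62 + √(⅔ + 62) = 62 + √(188/3) = 62 + 2*√141/3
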